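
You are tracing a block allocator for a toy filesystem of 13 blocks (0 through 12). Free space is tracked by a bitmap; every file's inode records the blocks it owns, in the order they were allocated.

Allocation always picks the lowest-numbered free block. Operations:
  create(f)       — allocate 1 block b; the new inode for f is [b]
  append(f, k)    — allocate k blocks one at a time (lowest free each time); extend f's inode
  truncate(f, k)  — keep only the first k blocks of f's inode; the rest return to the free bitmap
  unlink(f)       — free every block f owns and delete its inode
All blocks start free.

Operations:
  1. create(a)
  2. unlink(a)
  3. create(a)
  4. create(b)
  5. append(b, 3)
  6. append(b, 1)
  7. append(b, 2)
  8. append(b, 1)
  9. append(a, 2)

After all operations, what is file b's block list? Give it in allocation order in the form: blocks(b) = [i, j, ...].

after create(a) → a:[0]  free=[F............]
after unlink(a) →   free=[.............]
after create(a) → a:[0]  free=[F............]
after create(b) → a:[0], b:[1]  free=[FF...........]
after append(b, 3) → a:[0], b:[1, 2, 3, 4]  free=[FFFFF........]
after append(b, 1) → a:[0], b:[1, 2, 3, 4, 5]  free=[FFFFFF.......]
after append(b, 2) → a:[0], b:[1, 2, 3, 4, 5, 6, 7]  free=[FFFFFFFF.....]
after append(b, 1) → a:[0], b:[1, 2, 3, 4, 5, 6, 7, 8]  free=[FFFFFFFFF....]
after append(a, 2) → a:[0, 9, 10], b:[1, 2, 3, 4, 5, 6, 7, 8]  free=[FFFFFFFFFFF..]

blocks(b) = [1, 2, 3, 4, 5, 6, 7, 8]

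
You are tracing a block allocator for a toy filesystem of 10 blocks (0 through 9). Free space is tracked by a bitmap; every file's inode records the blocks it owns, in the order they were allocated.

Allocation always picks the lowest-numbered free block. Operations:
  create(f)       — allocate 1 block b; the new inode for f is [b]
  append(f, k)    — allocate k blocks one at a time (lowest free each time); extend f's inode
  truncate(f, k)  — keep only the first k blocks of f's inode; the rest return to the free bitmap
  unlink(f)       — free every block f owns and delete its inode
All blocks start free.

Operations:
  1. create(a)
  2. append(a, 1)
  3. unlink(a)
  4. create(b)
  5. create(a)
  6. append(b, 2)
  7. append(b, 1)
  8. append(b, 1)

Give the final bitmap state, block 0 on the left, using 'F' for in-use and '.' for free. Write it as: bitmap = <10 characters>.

after create(a) → a:[0]  free=[F.........]
after append(a, 1) → a:[0, 1]  free=[FF........]
after unlink(a) →   free=[..........]
after create(b) → b:[0]  free=[F.........]
after create(a) → a:[1], b:[0]  free=[FF........]
after append(b, 2) → a:[1], b:[0, 2, 3]  free=[FFFF......]
after append(b, 1) → a:[1], b:[0, 2, 3, 4]  free=[FFFFF.....]
after append(b, 1) → a:[1], b:[0, 2, 3, 4, 5]  free=[FFFFFF....]

bitmap = FFFFFF....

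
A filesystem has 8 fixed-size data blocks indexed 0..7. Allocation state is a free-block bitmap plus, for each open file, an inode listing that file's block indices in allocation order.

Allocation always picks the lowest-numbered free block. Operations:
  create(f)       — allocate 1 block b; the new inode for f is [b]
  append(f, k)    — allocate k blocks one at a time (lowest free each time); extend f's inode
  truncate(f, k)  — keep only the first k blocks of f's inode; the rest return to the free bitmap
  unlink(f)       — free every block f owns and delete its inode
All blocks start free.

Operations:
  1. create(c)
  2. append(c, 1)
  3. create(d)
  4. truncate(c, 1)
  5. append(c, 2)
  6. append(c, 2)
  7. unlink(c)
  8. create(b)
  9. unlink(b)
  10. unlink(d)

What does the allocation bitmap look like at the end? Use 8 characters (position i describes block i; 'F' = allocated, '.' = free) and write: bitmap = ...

bitmap = ........

after create(c) → c:[0]  free=[F.......]
after append(c, 1) → c:[0, 1]  free=[FF......]
after create(d) → c:[0, 1], d:[2]  free=[FFF.....]
after truncate(c, 1) → c:[0], d:[2]  free=[F.F.....]
after append(c, 2) → c:[0, 1, 3], d:[2]  free=[FFFF....]
after append(c, 2) → c:[0, 1, 3, 4, 5], d:[2]  free=[FFFFFF..]
after unlink(c) → d:[2]  free=[..F.....]
after create(b) → b:[0], d:[2]  free=[F.F.....]
after unlink(b) → d:[2]  free=[..F.....]
after unlink(d) →   free=[........]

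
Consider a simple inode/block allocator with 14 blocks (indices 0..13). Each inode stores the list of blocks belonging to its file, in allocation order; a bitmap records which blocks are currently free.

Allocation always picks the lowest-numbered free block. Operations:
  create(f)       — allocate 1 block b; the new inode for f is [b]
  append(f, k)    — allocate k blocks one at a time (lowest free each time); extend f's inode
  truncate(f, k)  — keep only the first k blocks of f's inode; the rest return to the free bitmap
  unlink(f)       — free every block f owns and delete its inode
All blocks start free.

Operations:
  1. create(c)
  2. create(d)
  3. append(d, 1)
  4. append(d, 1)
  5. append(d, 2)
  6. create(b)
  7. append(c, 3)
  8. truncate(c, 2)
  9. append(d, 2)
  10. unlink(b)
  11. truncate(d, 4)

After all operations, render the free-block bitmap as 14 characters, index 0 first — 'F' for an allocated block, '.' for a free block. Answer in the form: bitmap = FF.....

after create(c) → c:[0]  free=[F.............]
after create(d) → c:[0], d:[1]  free=[FF............]
after append(d, 1) → c:[0], d:[1, 2]  free=[FFF...........]
after append(d, 1) → c:[0], d:[1, 2, 3]  free=[FFFF..........]
after append(d, 2) → c:[0], d:[1, 2, 3, 4, 5]  free=[FFFFFF........]
after create(b) → b:[6], c:[0], d:[1, 2, 3, 4, 5]  free=[FFFFFFF.......]
after append(c, 3) → b:[6], c:[0, 7, 8, 9], d:[1, 2, 3, 4, 5]  free=[FFFFFFFFFF....]
after truncate(c, 2) → b:[6], c:[0, 7], d:[1, 2, 3, 4, 5]  free=[FFFFFFFF......]
after append(d, 2) → b:[6], c:[0, 7], d:[1, 2, 3, 4, 5, 8, 9]  free=[FFFFFFFFFF....]
after unlink(b) → c:[0, 7], d:[1, 2, 3, 4, 5, 8, 9]  free=[FFFFFF.FFF....]
after truncate(d, 4) → c:[0, 7], d:[1, 2, 3, 4]  free=[FFFFF..F......]

bitmap = FFFFF..F......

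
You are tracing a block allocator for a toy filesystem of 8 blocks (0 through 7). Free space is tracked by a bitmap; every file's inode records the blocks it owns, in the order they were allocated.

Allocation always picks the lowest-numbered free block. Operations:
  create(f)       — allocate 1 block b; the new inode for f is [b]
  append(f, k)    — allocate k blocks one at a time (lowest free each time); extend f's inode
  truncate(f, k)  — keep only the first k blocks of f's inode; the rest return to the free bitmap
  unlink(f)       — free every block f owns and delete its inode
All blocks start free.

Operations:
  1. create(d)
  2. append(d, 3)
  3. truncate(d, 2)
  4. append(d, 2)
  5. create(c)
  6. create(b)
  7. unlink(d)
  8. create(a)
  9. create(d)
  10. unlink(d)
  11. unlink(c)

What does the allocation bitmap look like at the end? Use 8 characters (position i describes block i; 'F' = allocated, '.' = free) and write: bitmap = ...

bitmap = F....F..

create(d): bitmap=F....... | d=[0]
append(d, 3): bitmap=FFFF.... | d=[0, 1, 2, 3]
truncate(d, 2): bitmap=FF...... | d=[0, 1]
append(d, 2): bitmap=FFFF.... | d=[0, 1, 2, 3]
create(c): bitmap=FFFFF... | c=[4] d=[0, 1, 2, 3]
create(b): bitmap=FFFFFF.. | b=[5] c=[4] d=[0, 1, 2, 3]
unlink(d): bitmap=....FF.. | b=[5] c=[4]
create(a): bitmap=F...FF.. | a=[0] b=[5] c=[4]
create(d): bitmap=FF..FF.. | a=[0] b=[5] c=[4] d=[1]
unlink(d): bitmap=F...FF.. | a=[0] b=[5] c=[4]
unlink(c): bitmap=F....F.. | a=[0] b=[5]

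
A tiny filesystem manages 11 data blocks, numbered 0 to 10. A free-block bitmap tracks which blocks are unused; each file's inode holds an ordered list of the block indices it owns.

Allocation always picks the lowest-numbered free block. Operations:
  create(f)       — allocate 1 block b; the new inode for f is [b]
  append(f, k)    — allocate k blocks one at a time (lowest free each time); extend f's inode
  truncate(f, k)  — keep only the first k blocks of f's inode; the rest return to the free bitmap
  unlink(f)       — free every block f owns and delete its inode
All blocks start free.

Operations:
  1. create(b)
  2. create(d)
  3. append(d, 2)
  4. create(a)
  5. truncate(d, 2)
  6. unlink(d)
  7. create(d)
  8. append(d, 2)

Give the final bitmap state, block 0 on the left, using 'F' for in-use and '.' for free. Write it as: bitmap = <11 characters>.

after create(b) → b:[0]  free=[F..........]
after create(d) → b:[0], d:[1]  free=[FF.........]
after append(d, 2) → b:[0], d:[1, 2, 3]  free=[FFFF.......]
after create(a) → a:[4], b:[0], d:[1, 2, 3]  free=[FFFFF......]
after truncate(d, 2) → a:[4], b:[0], d:[1, 2]  free=[FFF.F......]
after unlink(d) → a:[4], b:[0]  free=[F...F......]
after create(d) → a:[4], b:[0], d:[1]  free=[FF..F......]
after append(d, 2) → a:[4], b:[0], d:[1, 2, 3]  free=[FFFFF......]

bitmap = FFFFF......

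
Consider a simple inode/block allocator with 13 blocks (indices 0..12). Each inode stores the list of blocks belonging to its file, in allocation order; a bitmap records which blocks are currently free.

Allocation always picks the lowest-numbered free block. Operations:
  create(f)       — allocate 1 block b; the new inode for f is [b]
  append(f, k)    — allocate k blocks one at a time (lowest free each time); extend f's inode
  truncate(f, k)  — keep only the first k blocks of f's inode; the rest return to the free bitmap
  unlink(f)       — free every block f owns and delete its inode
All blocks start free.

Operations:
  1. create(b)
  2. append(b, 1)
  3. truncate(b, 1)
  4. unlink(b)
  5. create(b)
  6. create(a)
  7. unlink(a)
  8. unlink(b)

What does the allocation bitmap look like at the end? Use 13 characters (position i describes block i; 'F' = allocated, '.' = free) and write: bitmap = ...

  1. create(b)  ⇒  F............  {b→[0]}
  2. append(b, 1)  ⇒  FF...........  {b→[0, 1]}
  3. truncate(b, 1)  ⇒  F............  {b→[0]}
  4. unlink(b)  ⇒  .............  {}
  5. create(b)  ⇒  F............  {b→[0]}
  6. create(a)  ⇒  FF...........  {a→[1]; b→[0]}
  7. unlink(a)  ⇒  F............  {b→[0]}
  8. unlink(b)  ⇒  .............  {}

bitmap = .............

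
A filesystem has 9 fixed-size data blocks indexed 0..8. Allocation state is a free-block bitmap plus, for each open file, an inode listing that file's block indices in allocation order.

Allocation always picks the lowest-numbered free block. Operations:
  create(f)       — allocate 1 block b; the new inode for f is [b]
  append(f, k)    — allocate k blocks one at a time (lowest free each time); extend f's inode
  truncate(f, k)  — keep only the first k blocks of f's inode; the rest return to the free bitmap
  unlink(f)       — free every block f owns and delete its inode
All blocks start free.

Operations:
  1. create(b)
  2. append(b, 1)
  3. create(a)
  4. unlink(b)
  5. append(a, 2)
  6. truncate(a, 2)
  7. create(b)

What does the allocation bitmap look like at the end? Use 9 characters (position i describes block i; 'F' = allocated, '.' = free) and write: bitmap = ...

  1. create(b)  ⇒  F........  {b→[0]}
  2. append(b, 1)  ⇒  FF.......  {b→[0, 1]}
  3. create(a)  ⇒  FFF......  {a→[2]; b→[0, 1]}
  4. unlink(b)  ⇒  ..F......  {a→[2]}
  5. append(a, 2)  ⇒  FFF......  {a→[2, 0, 1]}
  6. truncate(a, 2)  ⇒  F.F......  {a→[2, 0]}
  7. create(b)  ⇒  FFF......  {a→[2, 0]; b→[1]}

bitmap = FFF......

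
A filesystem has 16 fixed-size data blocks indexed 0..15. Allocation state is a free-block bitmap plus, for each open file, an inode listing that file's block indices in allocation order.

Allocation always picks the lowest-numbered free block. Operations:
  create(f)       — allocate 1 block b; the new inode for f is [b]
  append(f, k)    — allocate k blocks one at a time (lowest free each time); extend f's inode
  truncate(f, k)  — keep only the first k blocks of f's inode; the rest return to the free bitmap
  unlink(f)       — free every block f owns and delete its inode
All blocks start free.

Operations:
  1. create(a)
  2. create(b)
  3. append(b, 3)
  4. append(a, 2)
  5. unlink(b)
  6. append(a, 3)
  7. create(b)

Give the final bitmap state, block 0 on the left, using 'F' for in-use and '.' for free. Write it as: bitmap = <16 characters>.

after create(a) → a:[0]  free=[F...............]
after create(b) → a:[0], b:[1]  free=[FF..............]
after append(b, 3) → a:[0], b:[1, 2, 3, 4]  free=[FFFFF...........]
after append(a, 2) → a:[0, 5, 6], b:[1, 2, 3, 4]  free=[FFFFFFF.........]
after unlink(b) → a:[0, 5, 6]  free=[F....FF.........]
after append(a, 3) → a:[0, 5, 6, 1, 2, 3]  free=[FFFF.FF.........]
after create(b) → a:[0, 5, 6, 1, 2, 3], b:[4]  free=[FFFFFFF.........]

bitmap = FFFFFFF.........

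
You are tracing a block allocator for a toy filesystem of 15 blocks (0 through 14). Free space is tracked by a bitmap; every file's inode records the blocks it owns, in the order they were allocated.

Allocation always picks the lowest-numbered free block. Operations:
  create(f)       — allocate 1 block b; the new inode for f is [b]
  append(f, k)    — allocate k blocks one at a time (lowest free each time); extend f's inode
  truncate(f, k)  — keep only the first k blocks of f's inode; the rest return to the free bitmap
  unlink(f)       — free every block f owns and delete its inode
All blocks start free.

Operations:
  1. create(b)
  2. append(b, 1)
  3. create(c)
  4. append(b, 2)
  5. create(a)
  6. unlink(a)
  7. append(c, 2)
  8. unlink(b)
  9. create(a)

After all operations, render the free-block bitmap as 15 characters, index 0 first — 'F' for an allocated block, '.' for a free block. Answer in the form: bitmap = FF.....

after create(b) → b:[0]  free=[F..............]
after append(b, 1) → b:[0, 1]  free=[FF.............]
after create(c) → b:[0, 1], c:[2]  free=[FFF............]
after append(b, 2) → b:[0, 1, 3, 4], c:[2]  free=[FFFFF..........]
after create(a) → a:[5], b:[0, 1, 3, 4], c:[2]  free=[FFFFFF.........]
after unlink(a) → b:[0, 1, 3, 4], c:[2]  free=[FFFFF..........]
after append(c, 2) → b:[0, 1, 3, 4], c:[2, 5, 6]  free=[FFFFFFF........]
after unlink(b) → c:[2, 5, 6]  free=[..F..FF........]
after create(a) → a:[0], c:[2, 5, 6]  free=[F.F..FF........]

bitmap = F.F..FF........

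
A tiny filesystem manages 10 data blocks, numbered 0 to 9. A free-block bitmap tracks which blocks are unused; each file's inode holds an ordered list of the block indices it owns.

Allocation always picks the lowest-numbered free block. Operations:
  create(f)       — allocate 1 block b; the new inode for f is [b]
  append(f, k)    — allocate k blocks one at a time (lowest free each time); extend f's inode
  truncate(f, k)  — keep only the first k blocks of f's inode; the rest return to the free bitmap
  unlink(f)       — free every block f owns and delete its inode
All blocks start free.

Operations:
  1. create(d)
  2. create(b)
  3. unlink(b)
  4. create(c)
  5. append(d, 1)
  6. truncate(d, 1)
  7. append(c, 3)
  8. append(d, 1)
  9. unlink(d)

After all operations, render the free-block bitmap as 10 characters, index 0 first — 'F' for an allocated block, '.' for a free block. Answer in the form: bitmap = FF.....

bitmap = .FFFF.....

[1] create(d) — d=0 (map F.........)
[2] create(b) — b=1 d=0 (map FF........)
[3] unlink(b) — d=0 (map F.........)
[4] create(c) — c=1 d=0 (map FF........)
[5] append(d, 1) — c=1 d=0,2 (map FFF.......)
[6] truncate(d, 1) — c=1 d=0 (map FF........)
[7] append(c, 3) — c=1,2,3,4 d=0 (map FFFFF.....)
[8] append(d, 1) — c=1,2,3,4 d=0,5 (map FFFFFF....)
[9] unlink(d) — c=1,2,3,4 (map .FFFF.....)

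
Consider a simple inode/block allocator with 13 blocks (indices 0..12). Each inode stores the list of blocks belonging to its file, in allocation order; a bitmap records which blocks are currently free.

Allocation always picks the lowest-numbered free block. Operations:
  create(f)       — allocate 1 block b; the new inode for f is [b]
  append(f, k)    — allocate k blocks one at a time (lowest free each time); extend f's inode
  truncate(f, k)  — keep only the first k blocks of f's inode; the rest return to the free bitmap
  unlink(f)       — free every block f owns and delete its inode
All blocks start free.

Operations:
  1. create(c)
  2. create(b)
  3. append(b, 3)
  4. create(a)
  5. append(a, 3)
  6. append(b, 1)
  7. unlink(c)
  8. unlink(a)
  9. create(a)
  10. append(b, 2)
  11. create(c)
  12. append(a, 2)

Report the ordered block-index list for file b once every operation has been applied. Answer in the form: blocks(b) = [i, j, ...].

create(c): bitmap=F............ | c=[0]
create(b): bitmap=FF........... | b=[1] c=[0]
append(b, 3): bitmap=FFFFF........ | b=[1, 2, 3, 4] c=[0]
create(a): bitmap=FFFFFF....... | a=[5] b=[1, 2, 3, 4] c=[0]
append(a, 3): bitmap=FFFFFFFFF.... | a=[5, 6, 7, 8] b=[1, 2, 3, 4] c=[0]
append(b, 1): bitmap=FFFFFFFFFF... | a=[5, 6, 7, 8] b=[1, 2, 3, 4, 9] c=[0]
unlink(c): bitmap=.FFFFFFFFF... | a=[5, 6, 7, 8] b=[1, 2, 3, 4, 9]
unlink(a): bitmap=.FFFF....F... | b=[1, 2, 3, 4, 9]
create(a): bitmap=FFFFF....F... | a=[0] b=[1, 2, 3, 4, 9]
append(b, 2): bitmap=FFFFFFF..F... | a=[0] b=[1, 2, 3, 4, 9, 5, 6]
create(c): bitmap=FFFFFFFF.F... | a=[0] b=[1, 2, 3, 4, 9, 5, 6] c=[7]
append(a, 2): bitmap=FFFFFFFFFFF.. | a=[0, 8, 10] b=[1, 2, 3, 4, 9, 5, 6] c=[7]

blocks(b) = [1, 2, 3, 4, 9, 5, 6]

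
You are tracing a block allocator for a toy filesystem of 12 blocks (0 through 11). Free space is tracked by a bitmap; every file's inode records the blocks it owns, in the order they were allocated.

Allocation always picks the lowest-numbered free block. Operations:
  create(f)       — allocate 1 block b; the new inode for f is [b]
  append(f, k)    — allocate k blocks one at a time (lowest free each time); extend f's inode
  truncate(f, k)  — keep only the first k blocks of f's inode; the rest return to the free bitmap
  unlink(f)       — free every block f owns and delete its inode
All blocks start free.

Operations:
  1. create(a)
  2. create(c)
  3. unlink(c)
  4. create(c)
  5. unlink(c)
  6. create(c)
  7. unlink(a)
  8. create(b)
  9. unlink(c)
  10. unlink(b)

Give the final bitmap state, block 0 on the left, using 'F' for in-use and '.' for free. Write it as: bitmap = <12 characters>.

bitmap = ............

after create(a) → a:[0]  free=[F...........]
after create(c) → a:[0], c:[1]  free=[FF..........]
after unlink(c) → a:[0]  free=[F...........]
after create(c) → a:[0], c:[1]  free=[FF..........]
after unlink(c) → a:[0]  free=[F...........]
after create(c) → a:[0], c:[1]  free=[FF..........]
after unlink(a) → c:[1]  free=[.F..........]
after create(b) → b:[0], c:[1]  free=[FF..........]
after unlink(c) → b:[0]  free=[F...........]
after unlink(b) →   free=[............]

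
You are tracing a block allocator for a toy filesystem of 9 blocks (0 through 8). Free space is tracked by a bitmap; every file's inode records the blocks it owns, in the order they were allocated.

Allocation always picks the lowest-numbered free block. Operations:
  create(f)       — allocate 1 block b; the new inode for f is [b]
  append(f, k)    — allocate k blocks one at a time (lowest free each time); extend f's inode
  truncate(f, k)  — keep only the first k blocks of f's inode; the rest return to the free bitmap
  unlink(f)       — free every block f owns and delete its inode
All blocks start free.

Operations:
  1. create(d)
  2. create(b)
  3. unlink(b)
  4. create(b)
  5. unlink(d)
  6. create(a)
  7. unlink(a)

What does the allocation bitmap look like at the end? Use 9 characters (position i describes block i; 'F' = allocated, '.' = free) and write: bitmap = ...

  1. create(d)  ⇒  F........  {d→[0]}
  2. create(b)  ⇒  FF.......  {b→[1]; d→[0]}
  3. unlink(b)  ⇒  F........  {d→[0]}
  4. create(b)  ⇒  FF.......  {b→[1]; d→[0]}
  5. unlink(d)  ⇒  .F.......  {b→[1]}
  6. create(a)  ⇒  FF.......  {a→[0]; b→[1]}
  7. unlink(a)  ⇒  .F.......  {b→[1]}

bitmap = .F.......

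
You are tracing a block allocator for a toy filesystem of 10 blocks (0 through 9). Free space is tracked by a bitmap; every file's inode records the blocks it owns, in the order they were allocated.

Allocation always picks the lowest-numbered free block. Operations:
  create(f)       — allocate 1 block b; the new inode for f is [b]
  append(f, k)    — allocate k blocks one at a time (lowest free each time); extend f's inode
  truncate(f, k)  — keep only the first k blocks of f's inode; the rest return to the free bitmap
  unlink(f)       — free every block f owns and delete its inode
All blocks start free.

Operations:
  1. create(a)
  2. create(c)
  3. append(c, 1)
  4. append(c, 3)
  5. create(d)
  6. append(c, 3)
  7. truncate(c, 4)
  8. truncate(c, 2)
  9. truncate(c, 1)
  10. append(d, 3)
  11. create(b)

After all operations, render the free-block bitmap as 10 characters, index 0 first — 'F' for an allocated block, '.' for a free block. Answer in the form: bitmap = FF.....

bitmap = FFFFFFF...

after create(a) → a:[0]  free=[F.........]
after create(c) → a:[0], c:[1]  free=[FF........]
after append(c, 1) → a:[0], c:[1, 2]  free=[FFF.......]
after append(c, 3) → a:[0], c:[1, 2, 3, 4, 5]  free=[FFFFFF....]
after create(d) → a:[0], c:[1, 2, 3, 4, 5], d:[6]  free=[FFFFFFF...]
after append(c, 3) → a:[0], c:[1, 2, 3, 4, 5, 7, 8, 9], d:[6]  free=[FFFFFFFFFF]
after truncate(c, 4) → a:[0], c:[1, 2, 3, 4], d:[6]  free=[FFFFF.F...]
after truncate(c, 2) → a:[0], c:[1, 2], d:[6]  free=[FFF...F...]
after truncate(c, 1) → a:[0], c:[1], d:[6]  free=[FF....F...]
after append(d, 3) → a:[0], c:[1], d:[6, 2, 3, 4]  free=[FFFFF.F...]
after create(b) → a:[0], b:[5], c:[1], d:[6, 2, 3, 4]  free=[FFFFFFF...]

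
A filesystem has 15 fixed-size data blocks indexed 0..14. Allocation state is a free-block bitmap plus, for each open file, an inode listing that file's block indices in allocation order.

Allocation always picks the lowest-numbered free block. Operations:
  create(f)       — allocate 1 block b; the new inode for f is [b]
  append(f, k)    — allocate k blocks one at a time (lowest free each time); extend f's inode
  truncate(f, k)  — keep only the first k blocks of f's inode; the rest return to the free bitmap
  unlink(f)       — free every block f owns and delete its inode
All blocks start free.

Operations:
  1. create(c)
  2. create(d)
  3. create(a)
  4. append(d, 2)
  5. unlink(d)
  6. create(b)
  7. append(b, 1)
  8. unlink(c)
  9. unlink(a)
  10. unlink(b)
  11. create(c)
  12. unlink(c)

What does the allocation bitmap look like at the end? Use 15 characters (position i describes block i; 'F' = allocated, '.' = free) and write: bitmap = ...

bitmap = ...............

[1] create(c) — c=0 (map F..............)
[2] create(d) — c=0 d=1 (map FF.............)
[3] create(a) — a=2 c=0 d=1 (map FFF............)
[4] append(d, 2) — a=2 c=0 d=1,3,4 (map FFFFF..........)
[5] unlink(d) — a=2 c=0 (map F.F............)
[6] create(b) — a=2 b=1 c=0 (map FFF............)
[7] append(b, 1) — a=2 b=1,3 c=0 (map FFFF...........)
[8] unlink(c) — a=2 b=1,3 (map .FFF...........)
[9] unlink(a) — b=1,3 (map .F.F...........)
[10] unlink(b) —  (map ...............)
[11] create(c) — c=0 (map F..............)
[12] unlink(c) —  (map ...............)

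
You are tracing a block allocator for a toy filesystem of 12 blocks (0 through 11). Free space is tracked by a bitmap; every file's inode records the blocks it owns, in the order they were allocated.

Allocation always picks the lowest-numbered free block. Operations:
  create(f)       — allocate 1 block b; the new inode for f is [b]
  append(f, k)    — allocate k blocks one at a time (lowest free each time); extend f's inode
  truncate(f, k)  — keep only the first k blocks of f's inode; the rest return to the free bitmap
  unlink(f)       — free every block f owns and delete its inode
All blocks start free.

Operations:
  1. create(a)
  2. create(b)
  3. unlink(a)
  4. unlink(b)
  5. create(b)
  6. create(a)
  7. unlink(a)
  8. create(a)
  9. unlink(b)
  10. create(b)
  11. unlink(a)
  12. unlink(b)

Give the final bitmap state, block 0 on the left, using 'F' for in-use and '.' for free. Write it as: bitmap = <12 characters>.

bitmap = ............

after create(a) → a:[0]  free=[F...........]
after create(b) → a:[0], b:[1]  free=[FF..........]
after unlink(a) → b:[1]  free=[.F..........]
after unlink(b) →   free=[............]
after create(b) → b:[0]  free=[F...........]
after create(a) → a:[1], b:[0]  free=[FF..........]
after unlink(a) → b:[0]  free=[F...........]
after create(a) → a:[1], b:[0]  free=[FF..........]
after unlink(b) → a:[1]  free=[.F..........]
after create(b) → a:[1], b:[0]  free=[FF..........]
after unlink(a) → b:[0]  free=[F...........]
after unlink(b) →   free=[............]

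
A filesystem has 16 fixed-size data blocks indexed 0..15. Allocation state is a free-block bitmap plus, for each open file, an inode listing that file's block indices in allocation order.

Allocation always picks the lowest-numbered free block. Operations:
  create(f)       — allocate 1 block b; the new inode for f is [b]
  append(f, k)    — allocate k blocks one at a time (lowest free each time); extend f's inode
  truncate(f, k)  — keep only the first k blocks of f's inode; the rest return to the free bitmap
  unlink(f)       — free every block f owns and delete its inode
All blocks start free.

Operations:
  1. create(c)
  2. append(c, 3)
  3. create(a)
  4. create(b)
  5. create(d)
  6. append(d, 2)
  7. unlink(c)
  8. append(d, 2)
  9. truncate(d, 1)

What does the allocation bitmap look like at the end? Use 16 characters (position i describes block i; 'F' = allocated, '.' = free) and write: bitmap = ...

bitmap = ....FFF.........

[1] create(c) — c=0 (map F...............)
[2] append(c, 3) — c=0,1,2,3 (map FFFF............)
[3] create(a) — a=4 c=0,1,2,3 (map FFFFF...........)
[4] create(b) — a=4 b=5 c=0,1,2,3 (map FFFFFF..........)
[5] create(d) — a=4 b=5 c=0,1,2,3 d=6 (map FFFFFFF.........)
[6] append(d, 2) — a=4 b=5 c=0,1,2,3 d=6,7,8 (map FFFFFFFFF.......)
[7] unlink(c) — a=4 b=5 d=6,7,8 (map ....FFFFF.......)
[8] append(d, 2) — a=4 b=5 d=6,7,8,0,1 (map FF..FFFFF.......)
[9] truncate(d, 1) — a=4 b=5 d=6 (map ....FFF.........)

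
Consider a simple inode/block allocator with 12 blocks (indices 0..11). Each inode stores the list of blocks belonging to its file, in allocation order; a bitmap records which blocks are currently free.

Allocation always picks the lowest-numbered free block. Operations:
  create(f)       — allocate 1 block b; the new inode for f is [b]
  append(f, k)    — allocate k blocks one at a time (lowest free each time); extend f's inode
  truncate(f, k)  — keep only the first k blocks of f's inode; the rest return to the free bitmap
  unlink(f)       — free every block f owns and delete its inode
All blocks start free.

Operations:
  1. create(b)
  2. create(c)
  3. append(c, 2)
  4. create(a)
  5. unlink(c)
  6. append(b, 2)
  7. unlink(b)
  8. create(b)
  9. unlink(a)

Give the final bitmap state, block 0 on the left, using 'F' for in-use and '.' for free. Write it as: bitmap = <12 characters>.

create(b): bitmap=F........... | b=[0]
create(c): bitmap=FF.......... | b=[0] c=[1]
append(c, 2): bitmap=FFFF........ | b=[0] c=[1, 2, 3]
create(a): bitmap=FFFFF....... | a=[4] b=[0] c=[1, 2, 3]
unlink(c): bitmap=F...F....... | a=[4] b=[0]
append(b, 2): bitmap=FFF.F....... | a=[4] b=[0, 1, 2]
unlink(b): bitmap=....F....... | a=[4]
create(b): bitmap=F...F....... | a=[4] b=[0]
unlink(a): bitmap=F........... | b=[0]

bitmap = F...........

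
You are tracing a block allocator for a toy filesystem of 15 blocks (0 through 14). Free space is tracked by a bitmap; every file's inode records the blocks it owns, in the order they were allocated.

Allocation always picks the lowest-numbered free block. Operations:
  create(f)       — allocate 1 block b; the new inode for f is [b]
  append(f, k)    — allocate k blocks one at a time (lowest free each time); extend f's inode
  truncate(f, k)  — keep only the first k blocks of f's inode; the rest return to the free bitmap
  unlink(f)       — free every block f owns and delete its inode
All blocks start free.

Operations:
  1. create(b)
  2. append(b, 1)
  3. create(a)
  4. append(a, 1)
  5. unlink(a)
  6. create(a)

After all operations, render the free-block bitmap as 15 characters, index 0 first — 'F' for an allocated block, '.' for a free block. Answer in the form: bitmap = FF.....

after create(b) → b:[0]  free=[F..............]
after append(b, 1) → b:[0, 1]  free=[FF.............]
after create(a) → a:[2], b:[0, 1]  free=[FFF............]
after append(a, 1) → a:[2, 3], b:[0, 1]  free=[FFFF...........]
after unlink(a) → b:[0, 1]  free=[FF.............]
after create(a) → a:[2], b:[0, 1]  free=[FFF............]

bitmap = FFF............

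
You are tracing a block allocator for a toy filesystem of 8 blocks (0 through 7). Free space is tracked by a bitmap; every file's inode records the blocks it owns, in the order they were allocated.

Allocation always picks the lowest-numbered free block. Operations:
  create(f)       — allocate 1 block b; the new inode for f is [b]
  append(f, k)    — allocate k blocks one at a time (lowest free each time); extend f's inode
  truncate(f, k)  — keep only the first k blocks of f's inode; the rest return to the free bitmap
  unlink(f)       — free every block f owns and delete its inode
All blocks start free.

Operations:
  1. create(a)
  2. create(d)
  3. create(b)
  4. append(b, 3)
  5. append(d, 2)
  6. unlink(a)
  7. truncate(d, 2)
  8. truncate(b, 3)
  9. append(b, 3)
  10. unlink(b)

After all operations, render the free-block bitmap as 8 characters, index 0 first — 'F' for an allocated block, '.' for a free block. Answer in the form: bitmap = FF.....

[1] create(a) — a=0 (map F.......)
[2] create(d) — a=0 d=1 (map FF......)
[3] create(b) — a=0 b=2 d=1 (map FFF.....)
[4] append(b, 3) — a=0 b=2,3,4,5 d=1 (map FFFFFF..)
[5] append(d, 2) — a=0 b=2,3,4,5 d=1,6,7 (map FFFFFFFF)
[6] unlink(a) — b=2,3,4,5 d=1,6,7 (map .FFFFFFF)
[7] truncate(d, 2) — b=2,3,4,5 d=1,6 (map .FFFFFF.)
[8] truncate(b, 3) — b=2,3,4 d=1,6 (map .FFFF.F.)
[9] append(b, 3) — b=2,3,4,0,5,7 d=1,6 (map FFFFFFFF)
[10] unlink(b) — d=1,6 (map .F....F.)

bitmap = .F....F.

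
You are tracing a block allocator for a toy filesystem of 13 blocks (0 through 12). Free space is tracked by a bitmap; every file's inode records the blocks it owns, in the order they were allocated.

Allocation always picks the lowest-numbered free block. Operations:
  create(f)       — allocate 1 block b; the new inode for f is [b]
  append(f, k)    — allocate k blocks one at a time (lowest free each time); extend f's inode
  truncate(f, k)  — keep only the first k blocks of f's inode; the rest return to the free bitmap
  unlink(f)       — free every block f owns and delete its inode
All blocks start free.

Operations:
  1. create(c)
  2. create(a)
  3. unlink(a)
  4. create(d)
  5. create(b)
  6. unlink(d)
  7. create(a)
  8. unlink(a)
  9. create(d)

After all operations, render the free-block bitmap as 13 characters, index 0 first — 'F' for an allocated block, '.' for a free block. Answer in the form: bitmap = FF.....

bitmap = FFF..........

after create(c) → c:[0]  free=[F............]
after create(a) → a:[1], c:[0]  free=[FF...........]
after unlink(a) → c:[0]  free=[F............]
after create(d) → c:[0], d:[1]  free=[FF...........]
after create(b) → b:[2], c:[0], d:[1]  free=[FFF..........]
after unlink(d) → b:[2], c:[0]  free=[F.F..........]
after create(a) → a:[1], b:[2], c:[0]  free=[FFF..........]
after unlink(a) → b:[2], c:[0]  free=[F.F..........]
after create(d) → b:[2], c:[0], d:[1]  free=[FFF..........]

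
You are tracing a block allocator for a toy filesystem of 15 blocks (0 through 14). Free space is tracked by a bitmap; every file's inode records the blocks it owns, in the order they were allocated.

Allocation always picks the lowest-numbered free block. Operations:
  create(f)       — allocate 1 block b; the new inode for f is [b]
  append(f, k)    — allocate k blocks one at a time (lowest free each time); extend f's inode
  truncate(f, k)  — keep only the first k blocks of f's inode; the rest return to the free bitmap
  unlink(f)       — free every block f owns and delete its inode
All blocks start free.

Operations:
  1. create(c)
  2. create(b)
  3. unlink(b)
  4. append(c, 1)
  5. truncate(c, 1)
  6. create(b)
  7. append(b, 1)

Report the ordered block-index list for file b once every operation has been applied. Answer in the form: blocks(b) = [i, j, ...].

blocks(b) = [1, 2]

create(c): bitmap=F.............. | c=[0]
create(b): bitmap=FF............. | b=[1] c=[0]
unlink(b): bitmap=F.............. | c=[0]
append(c, 1): bitmap=FF............. | c=[0, 1]
truncate(c, 1): bitmap=F.............. | c=[0]
create(b): bitmap=FF............. | b=[1] c=[0]
append(b, 1): bitmap=FFF............ | b=[1, 2] c=[0]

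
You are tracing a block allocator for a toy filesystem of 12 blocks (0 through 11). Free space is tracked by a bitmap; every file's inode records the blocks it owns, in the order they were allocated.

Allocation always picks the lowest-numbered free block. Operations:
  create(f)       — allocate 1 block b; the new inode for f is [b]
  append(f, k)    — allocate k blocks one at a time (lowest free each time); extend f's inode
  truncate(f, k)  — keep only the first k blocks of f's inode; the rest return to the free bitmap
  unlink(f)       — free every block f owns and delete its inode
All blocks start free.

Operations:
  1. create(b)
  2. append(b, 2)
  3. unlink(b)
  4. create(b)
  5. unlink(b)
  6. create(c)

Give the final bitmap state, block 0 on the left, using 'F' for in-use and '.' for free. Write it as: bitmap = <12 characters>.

create(b): bitmap=F........... | b=[0]
append(b, 2): bitmap=FFF......... | b=[0, 1, 2]
unlink(b): bitmap=............ | 
create(b): bitmap=F........... | b=[0]
unlink(b): bitmap=............ | 
create(c): bitmap=F........... | c=[0]

bitmap = F...........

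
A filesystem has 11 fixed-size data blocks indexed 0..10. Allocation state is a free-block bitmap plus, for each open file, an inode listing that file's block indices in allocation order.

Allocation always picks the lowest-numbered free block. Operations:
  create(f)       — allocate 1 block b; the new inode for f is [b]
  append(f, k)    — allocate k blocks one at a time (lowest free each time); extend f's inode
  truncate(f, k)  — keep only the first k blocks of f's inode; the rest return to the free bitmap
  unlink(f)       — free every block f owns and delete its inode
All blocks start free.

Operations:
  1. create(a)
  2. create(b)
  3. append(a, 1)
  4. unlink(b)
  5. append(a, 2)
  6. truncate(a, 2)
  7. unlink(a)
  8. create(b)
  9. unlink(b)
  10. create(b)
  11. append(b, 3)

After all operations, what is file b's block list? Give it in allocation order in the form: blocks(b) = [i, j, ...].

[1] create(a) — a=0 (map F..........)
[2] create(b) — a=0 b=1 (map FF.........)
[3] append(a, 1) — a=0,2 b=1 (map FFF........)
[4] unlink(b) — a=0,2 (map F.F........)
[5] append(a, 2) — a=0,2,1,3 (map FFFF.......)
[6] truncate(a, 2) — a=0,2 (map F.F........)
[7] unlink(a) —  (map ...........)
[8] create(b) — b=0 (map F..........)
[9] unlink(b) —  (map ...........)
[10] create(b) — b=0 (map F..........)
[11] append(b, 3) — b=0,1,2,3 (map FFFF.......)

blocks(b) = [0, 1, 2, 3]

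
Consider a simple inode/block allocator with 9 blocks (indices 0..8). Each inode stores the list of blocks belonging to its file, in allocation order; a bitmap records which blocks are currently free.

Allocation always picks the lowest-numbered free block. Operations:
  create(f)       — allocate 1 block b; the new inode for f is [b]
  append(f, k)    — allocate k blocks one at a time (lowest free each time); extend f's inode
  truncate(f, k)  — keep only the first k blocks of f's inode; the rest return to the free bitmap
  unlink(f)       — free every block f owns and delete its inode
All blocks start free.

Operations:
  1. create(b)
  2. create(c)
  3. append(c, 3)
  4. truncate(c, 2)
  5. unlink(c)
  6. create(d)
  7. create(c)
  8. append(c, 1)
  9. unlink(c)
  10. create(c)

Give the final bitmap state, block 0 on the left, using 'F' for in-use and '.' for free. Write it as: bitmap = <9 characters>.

bitmap = FFF......

  1. create(b)  ⇒  F........  {b→[0]}
  2. create(c)  ⇒  FF.......  {b→[0]; c→[1]}
  3. append(c, 3)  ⇒  FFFFF....  {b→[0]; c→[1, 2, 3, 4]}
  4. truncate(c, 2)  ⇒  FFF......  {b→[0]; c→[1, 2]}
  5. unlink(c)  ⇒  F........  {b→[0]}
  6. create(d)  ⇒  FF.......  {b→[0]; d→[1]}
  7. create(c)  ⇒  FFF......  {b→[0]; c→[2]; d→[1]}
  8. append(c, 1)  ⇒  FFFF.....  {b→[0]; c→[2, 3]; d→[1]}
  9. unlink(c)  ⇒  FF.......  {b→[0]; d→[1]}
  10. create(c)  ⇒  FFF......  {b→[0]; c→[2]; d→[1]}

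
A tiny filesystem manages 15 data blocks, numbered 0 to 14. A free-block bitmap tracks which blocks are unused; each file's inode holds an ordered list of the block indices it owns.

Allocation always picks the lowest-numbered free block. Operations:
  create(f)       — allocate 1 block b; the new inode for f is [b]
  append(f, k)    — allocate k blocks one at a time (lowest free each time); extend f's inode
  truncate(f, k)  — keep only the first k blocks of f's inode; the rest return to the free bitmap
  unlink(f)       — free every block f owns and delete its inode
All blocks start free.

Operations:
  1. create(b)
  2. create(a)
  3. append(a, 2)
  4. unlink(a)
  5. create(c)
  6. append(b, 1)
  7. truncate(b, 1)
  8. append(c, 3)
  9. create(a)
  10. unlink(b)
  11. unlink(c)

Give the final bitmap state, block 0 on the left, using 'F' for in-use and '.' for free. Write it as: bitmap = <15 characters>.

bitmap = .....F.........

create(b): bitmap=F.............. | b=[0]
create(a): bitmap=FF............. | a=[1] b=[0]
append(a, 2): bitmap=FFFF........... | a=[1, 2, 3] b=[0]
unlink(a): bitmap=F.............. | b=[0]
create(c): bitmap=FF............. | b=[0] c=[1]
append(b, 1): bitmap=FFF............ | b=[0, 2] c=[1]
truncate(b, 1): bitmap=FF............. | b=[0] c=[1]
append(c, 3): bitmap=FFFFF.......... | b=[0] c=[1, 2, 3, 4]
create(a): bitmap=FFFFFF......... | a=[5] b=[0] c=[1, 2, 3, 4]
unlink(b): bitmap=.FFFFF......... | a=[5] c=[1, 2, 3, 4]
unlink(c): bitmap=.....F......... | a=[5]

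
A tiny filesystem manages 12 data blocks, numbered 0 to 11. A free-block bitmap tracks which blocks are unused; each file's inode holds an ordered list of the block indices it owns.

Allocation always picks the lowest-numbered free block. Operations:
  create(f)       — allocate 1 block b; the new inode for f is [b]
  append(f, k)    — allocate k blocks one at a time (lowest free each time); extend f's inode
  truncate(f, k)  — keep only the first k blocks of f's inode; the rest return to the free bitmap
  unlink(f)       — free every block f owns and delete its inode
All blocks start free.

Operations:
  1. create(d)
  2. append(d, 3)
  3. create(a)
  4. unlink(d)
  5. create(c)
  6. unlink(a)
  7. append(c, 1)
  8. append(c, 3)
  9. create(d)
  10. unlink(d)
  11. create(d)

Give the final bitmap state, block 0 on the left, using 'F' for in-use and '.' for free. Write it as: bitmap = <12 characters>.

  1. create(d)  ⇒  F...........  {d→[0]}
  2. append(d, 3)  ⇒  FFFF........  {d→[0, 1, 2, 3]}
  3. create(a)  ⇒  FFFFF.......  {a→[4]; d→[0, 1, 2, 3]}
  4. unlink(d)  ⇒  ....F.......  {a→[4]}
  5. create(c)  ⇒  F...F.......  {a→[4]; c→[0]}
  6. unlink(a)  ⇒  F...........  {c→[0]}
  7. append(c, 1)  ⇒  FF..........  {c→[0, 1]}
  8. append(c, 3)  ⇒  FFFFF.......  {c→[0, 1, 2, 3, 4]}
  9. create(d)  ⇒  FFFFFF......  {c→[0, 1, 2, 3, 4]; d→[5]}
  10. unlink(d)  ⇒  FFFFF.......  {c→[0, 1, 2, 3, 4]}
  11. create(d)  ⇒  FFFFFF......  {c→[0, 1, 2, 3, 4]; d→[5]}

bitmap = FFFFFF......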